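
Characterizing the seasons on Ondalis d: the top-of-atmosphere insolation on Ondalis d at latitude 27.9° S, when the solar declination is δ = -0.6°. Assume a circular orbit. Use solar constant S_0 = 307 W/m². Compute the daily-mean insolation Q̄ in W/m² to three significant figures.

Q̄ ≈ 87.1 W/m²

cos h₀ = −tan(-27.9°) tan(-0.600°) = -0.0055, h₀ = 1.5763 rad.
Bracket: h₀ sin ϕ sin δ + cos ϕ cos δ sin h₀ = 1.5763×-0.46793×-0.01047 + 0.88377×0.99995×0.99998 = 0.007723 + 0.883708 = 0.891431.
Q̄ = (S_0/π) × [bracket] = (307/π) × 0.891431 = 87.11 W/m².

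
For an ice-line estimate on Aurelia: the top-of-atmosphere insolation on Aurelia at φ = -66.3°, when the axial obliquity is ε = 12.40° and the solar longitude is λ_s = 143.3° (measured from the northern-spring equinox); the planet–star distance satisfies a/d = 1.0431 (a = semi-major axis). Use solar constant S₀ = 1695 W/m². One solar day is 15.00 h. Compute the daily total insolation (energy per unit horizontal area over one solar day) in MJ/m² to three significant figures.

Solar declination: sin δ = sin ε · sin λ_s = sin 12.40° × sin 143.3° = 0.12833, so δ = +7.373°.
cos H₀ = −tan(-66.3°) tan(+7.373°) = 0.2948, H₀ = 1.2716 rad.
Bracket: H₀ sin φ sin δ + cos φ cos δ sin H₀ = 1.2716×-0.91566×0.12833 + 0.40195×0.99173×0.95556 = -0.149421 + 0.380911 = 0.231490.
Inverse-square distance factor (a/d)² = 1.0431² = 1.088058.
Q̄ = (S₀/π) × 1.088058 × [bracket] = (1695/π) × 1.088058 × 0.231490 = 135.90 W/m².
Daily total = Q̄ × 15.00 h × 3600 s/h = 135.90 × 15.00 × 3600 / 10⁶ = 7.339 MJ/m².

7.34 MJ/m²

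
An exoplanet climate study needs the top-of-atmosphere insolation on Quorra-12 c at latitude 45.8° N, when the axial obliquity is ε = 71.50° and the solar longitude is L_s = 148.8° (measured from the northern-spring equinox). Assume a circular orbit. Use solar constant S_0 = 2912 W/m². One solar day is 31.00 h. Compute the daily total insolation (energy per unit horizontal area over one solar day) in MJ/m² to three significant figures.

Solar declination: sin δ = sin ε · sin L_s = sin 71.50° × sin 148.8° = 0.49126, so δ = +29.423°.
cos h₀ = −tan(+45.8°) tan(+29.423°) = -0.5800, h₀ = 2.1895 rad.
Bracket: h₀ sin ϕ sin δ + cos ϕ cos δ sin h₀ = 2.1895×0.71691×0.49126 + 0.69717×0.87101×0.81463 = 0.771118 + 0.494678 = 1.265796.
Q̄ = (S_0/π) × [bracket] = (2912/π) × 1.265796 = 1173.3 W/m².
Daily total = Q̄ × 31.00 h × 3600 s/h = 1173.3 × 31.00 × 3600 / 10⁶ = 130.9 MJ/m².

131 MJ/m²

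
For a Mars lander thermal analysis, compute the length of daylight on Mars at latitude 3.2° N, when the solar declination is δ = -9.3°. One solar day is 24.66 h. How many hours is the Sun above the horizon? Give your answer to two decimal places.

cos h₀ = −tan ϕ · tan δ = −tan(+3.2°) × tan(-9.300°) = 0.0092, so h₀ = 1.5616 rad = 89.48°.
Daylight = 2h₀/(2π) × 24.66 h = (1.5616/π) × 24.66 = 12.26 h.

12.26 h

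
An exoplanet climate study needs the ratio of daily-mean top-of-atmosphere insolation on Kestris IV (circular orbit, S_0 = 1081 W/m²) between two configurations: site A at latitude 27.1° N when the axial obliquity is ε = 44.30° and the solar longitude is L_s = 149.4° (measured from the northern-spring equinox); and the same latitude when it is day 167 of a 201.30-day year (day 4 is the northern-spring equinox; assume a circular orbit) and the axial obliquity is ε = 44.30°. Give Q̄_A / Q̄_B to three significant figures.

Q̄_A / Q̄_B ≈ 3.97

— Configuration A (ϕ=+27.1°):
Solar declination: sin δ = sin ε · sin L_s = sin 44.30° × sin 149.4° = 0.35552, so δ = +20.825°.
cos h₀ = −tan(+27.1°) tan(+20.825°) = -0.1946, h₀ = 1.7667 rad.
Bracket: h₀ sin ϕ sin δ + cos ϕ cos δ sin h₀ = 1.7667×0.45554×0.35552 + 0.89021×0.93467×0.98087 = 0.286123 + 0.816135 = 1.102258.
Q̄ = (S_0/π) × [bracket] = (1081/π) × 1.102258 = 379.28 W/m².
— Configuration B (ϕ=+27.1°):
Solar longitude: L_s = 360° × (167 − 4)/201.30 = 291.505°.
sin δ = sin 44.30° × sin 291.505° = -0.64979, so δ = -40.526°.
cos h₀ = −tan(+27.1°) tan(-40.526°) = 0.4375, h₀ = 1.1180 rad.
Bracket: h₀ sin ϕ sin δ + cos ϕ cos δ sin h₀ = 1.1180×0.45554×-0.64979 + 0.89021×0.76011×0.89924 = -0.330934 + 0.608478 = 0.277544.
Q̄ = (S_0/π) × [bracket] = (1081/π) × 0.277544 = 95.501 W/m².
Ratio Q̄_A / Q̄_B = 379.28 / 95.501 = 3.971.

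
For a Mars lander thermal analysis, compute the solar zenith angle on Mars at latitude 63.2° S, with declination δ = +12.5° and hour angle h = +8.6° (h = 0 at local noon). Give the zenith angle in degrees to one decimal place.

cos θ_z = sin ϕ sin δ + cos ϕ cos δ cos h = -0.193191 + 0.435241 = 0.242050.
θ_z = arccos(0.242050) = 76.0°.

θ_z = 76.0°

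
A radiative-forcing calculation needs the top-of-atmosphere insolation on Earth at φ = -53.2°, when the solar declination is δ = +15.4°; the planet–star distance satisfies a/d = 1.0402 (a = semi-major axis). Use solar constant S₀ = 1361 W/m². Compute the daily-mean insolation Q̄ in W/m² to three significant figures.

cos H₀ = −tan(-53.2°) tan(+15.400°) = 0.3682, H₀ = 1.1937 rad.
Bracket: H₀ sin φ sin δ + cos φ cos δ sin H₀ = 1.1937×-0.80073×0.26556 + 0.59902×0.96410×0.92975 = -0.253831 + 0.536945 = 0.283114.
Inverse-square distance factor (a/d)² = 1.0402² = 1.082016.
Q̄ = (S₀/π) × 1.082016 × [bracket] = (1361/π) × 1.082016 × 0.283114 = 132.7 W/m².

Q̄ ≈ 133 W/m²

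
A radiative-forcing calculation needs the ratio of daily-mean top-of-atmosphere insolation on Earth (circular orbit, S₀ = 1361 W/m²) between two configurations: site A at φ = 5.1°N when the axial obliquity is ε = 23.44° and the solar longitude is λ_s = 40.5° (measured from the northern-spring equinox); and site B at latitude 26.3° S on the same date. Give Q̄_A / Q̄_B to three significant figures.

— Configuration A (φ=+5.1°):
Solar declination: sin δ = sin ε · sin λ_s = sin 23.44° × sin 40.5° = 0.25834, so δ = +14.972°.
cos H₀ = −tan(+5.1°) tan(+14.972°) = -0.0239, H₀ = 1.5947 rad.
Bracket: H₀ sin φ sin δ + cos φ cos δ sin H₀ = 1.5947×0.08889×0.25834 + 0.99604×0.96605×0.99972 = 0.036620 + 0.961955 = 0.998575.
Q̄ = (S₀/π) × [bracket] = (1361/π) × 0.998575 = 432.60 W/m².
— Configuration B (φ=-26.3°):
cos H₀ = −tan(-26.3°) tan(+14.972°) = 0.1322, H₀ = 1.4382 rad.
Bracket: H₀ sin φ sin δ + cos φ cos δ sin H₀ = 1.4382×-0.44307×0.25834 + 0.89649×0.96605×0.99123 = -0.164620 + 0.858459 = 0.693839.
Q̄ = (S₀/π) × [bracket] = (1361/π) × 0.693839 = 300.58 W/m².
Ratio Q̄_A / Q̄_B = 432.60 / 300.58 = 1.439.

Q̄_A / Q̄_B ≈ 1.44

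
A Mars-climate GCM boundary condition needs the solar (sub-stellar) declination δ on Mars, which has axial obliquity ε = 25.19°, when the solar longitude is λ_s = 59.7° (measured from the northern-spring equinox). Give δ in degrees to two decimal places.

δ = +21.56°

sin δ = sin ε · sin λ_s = sin 25.19° × sin 59.7° = 0.367480.
δ = arcsin(0.367480) = +21.56°.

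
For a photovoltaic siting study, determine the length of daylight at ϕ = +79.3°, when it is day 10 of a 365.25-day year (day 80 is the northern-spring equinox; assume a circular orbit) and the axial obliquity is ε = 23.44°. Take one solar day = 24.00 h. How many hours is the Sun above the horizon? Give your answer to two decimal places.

Solar longitude: L_s = 360° × (10 − 80)/365.25 = -68.994°, i.e. -68.994° + 360° = 291.006°.
sin δ = sin 23.44° × sin 291.006° = -0.37135, so δ = -21.799°.
cos h₀ = −tan ϕ · tan δ = 2.1167 ≥ 1, so the Sun never rises (polar night) and h₀ = 0.
Daylight = 2h₀/(2π) × 24.00 h = (0.0000/π) × 24.00 = 0.00 h.

0.00 h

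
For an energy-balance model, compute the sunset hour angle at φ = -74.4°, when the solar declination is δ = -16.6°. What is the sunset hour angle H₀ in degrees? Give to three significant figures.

Sunrise equation: cos H₀ = −tan φ · tan δ = -1.0677 ≤ −1, so the Sun never sets (polar day) and H₀ = π.

H₀ = 180°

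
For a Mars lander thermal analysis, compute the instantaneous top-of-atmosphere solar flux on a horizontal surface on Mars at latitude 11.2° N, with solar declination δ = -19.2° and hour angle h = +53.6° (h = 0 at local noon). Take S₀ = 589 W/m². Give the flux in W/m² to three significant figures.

286 W/m²

cos θ_z = sin φ sin δ + cos φ cos δ cos h = -0.063877 + 0.549738 = 0.485861.
Flux = S₀ · cos θ_z = 589 × 0.485861 = 286.2 W/m².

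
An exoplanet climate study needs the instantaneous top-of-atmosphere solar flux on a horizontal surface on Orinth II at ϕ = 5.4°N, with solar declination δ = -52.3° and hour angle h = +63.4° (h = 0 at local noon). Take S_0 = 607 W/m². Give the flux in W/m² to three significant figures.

120 W/m²

cos θ_z = sin ϕ sin δ + cos ϕ cos δ cos h = -0.074461 + 0.272602 = 0.198141.
Flux = S_0 · cos θ_z = 607 × 0.198141 = 120.3 W/m².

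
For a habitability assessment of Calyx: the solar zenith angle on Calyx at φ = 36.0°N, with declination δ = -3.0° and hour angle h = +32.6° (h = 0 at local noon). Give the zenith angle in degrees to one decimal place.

θ_z = 49.5°

cos θ_z = sin φ sin δ + cos φ cos δ cos h = -0.030762 + 0.680624 = 0.649862.
θ_z = arccos(0.649862) = 49.5°.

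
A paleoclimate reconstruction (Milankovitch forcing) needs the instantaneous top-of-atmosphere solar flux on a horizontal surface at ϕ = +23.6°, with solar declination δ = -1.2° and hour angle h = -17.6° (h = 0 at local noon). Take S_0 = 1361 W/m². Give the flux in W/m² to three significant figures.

1.18e+03 W/m²

cos θ_z = sin ϕ sin δ + cos ϕ cos δ cos h = -0.008384 + 0.873277 = 0.864893.
Flux = S_0 · cos θ_z = 1361 × 0.864893 = 1177 W/m².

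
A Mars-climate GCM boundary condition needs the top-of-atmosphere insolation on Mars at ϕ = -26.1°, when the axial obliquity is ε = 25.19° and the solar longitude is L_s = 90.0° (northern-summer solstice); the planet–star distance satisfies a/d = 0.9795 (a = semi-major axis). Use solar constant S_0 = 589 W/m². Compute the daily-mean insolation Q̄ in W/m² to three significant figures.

Solar declination: sin δ = sin ε · sin L_s = sin 25.19° × sin 90.0° = 0.42562, so δ = +25.190°.
cos h₀ = −tan(-26.1°) tan(+25.190°) = 0.2304, h₀ = 1.3383 rad.
Bracket: h₀ sin ϕ sin δ + cos ϕ cos δ sin h₀ = 1.3383×-0.43994×0.42562 + 0.89803×0.90490×0.97309 = -0.250593 + 0.790760 = 0.540167.
Inverse-square distance factor (a/d)² = 0.9795² = 0.959420.
Q̄ = (S_0/π) × 0.959420 × [bracket] = (589/π) × 0.959420 × 0.540167 = 97.16 W/m².

Q̄ ≈ 97.2 W/m²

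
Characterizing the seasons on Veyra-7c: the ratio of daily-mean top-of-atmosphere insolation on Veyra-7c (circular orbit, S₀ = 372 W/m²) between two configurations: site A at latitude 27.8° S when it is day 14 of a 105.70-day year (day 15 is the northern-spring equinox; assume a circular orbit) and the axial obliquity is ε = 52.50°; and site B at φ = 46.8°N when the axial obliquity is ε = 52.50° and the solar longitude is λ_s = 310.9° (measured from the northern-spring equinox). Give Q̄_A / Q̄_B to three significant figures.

— Configuration A (φ=-27.8°):
Solar longitude: λ_s = 360° × (14 − 15)/105.70 = -3.406°, i.e. -3.406° + 360° = 356.594°.
sin δ = sin 52.50° × sin 356.594° = -0.04713, so δ = -2.701°.
cos H₀ = −tan(-27.8°) tan(-2.701°) = -0.0249, H₀ = 1.5957 rad.
Bracket: H₀ sin φ sin δ + cos φ cos δ sin H₀ = 1.5957×-0.46639×-0.04713 + 0.88458×0.99889×0.99969 = 0.035075 + 0.883324 = 0.918399.
Q̄ = (S₀/π) × [bracket] = (372/π) × 0.918399 = 108.75 W/m².
— Configuration B (φ=+46.8°):
Solar declination: sin δ = sin ε · sin λ_s = sin 52.50° × sin 310.9° = -0.59966, so δ = -36.845°.
cos H₀ = −tan(+46.8°) tan(-36.845°) = 0.7980, H₀ = 0.6469 rad.
Bracket: H₀ sin φ sin δ + cos φ cos δ sin H₀ = 0.6469×0.72897×-0.59966 + 0.68455×0.80026×0.60271 = -0.282782 + 0.330175 = 0.047393.
Q̄ = (S₀/π) × [bracket] = (372/π) × 0.047393 = 5.6119 W/m².
Ratio Q̄_A / Q̄_B = 108.75 / 5.6119 = 19.38.

Q̄_A / Q̄_B ≈ 19.4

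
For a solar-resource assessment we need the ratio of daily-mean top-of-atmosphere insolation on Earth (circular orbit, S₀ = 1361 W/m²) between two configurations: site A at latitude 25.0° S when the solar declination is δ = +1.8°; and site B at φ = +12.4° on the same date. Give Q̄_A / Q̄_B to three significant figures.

Q̄_A / Q̄_B ≈ 0.897

— Configuration A (φ=-25.0°):
cos H₀ = −tan(-25.0°) tan(+1.800°) = 0.0147, H₀ = 1.5561 rad.
Bracket: H₀ sin φ sin δ + cos φ cos δ sin H₀ = 1.5561×-0.42262×0.03141 + 0.90631×0.99951×0.99989 = -0.020656 + 0.905766 = 0.885110.
Q̄ = (S₀/π) × [bracket] = (1361/π) × 0.885110 = 383.45 W/m².
— Configuration B (φ=+12.4°):
cos H₀ = −tan(+12.4°) tan(+1.800°) = -0.0069, H₀ = 1.5777 rad.
Bracket: H₀ sin φ sin δ + cos φ cos δ sin H₀ = 1.5777×0.21474×0.03141 + 0.97667×0.99951×0.99998 = 0.010642 + 0.976172 = 0.986814.
Q̄ = (S₀/π) × [bracket] = (1361/π) × 0.986814 = 427.51 W/m².
Ratio Q̄_A / Q̄_B = 383.45 / 427.51 = 0.8969.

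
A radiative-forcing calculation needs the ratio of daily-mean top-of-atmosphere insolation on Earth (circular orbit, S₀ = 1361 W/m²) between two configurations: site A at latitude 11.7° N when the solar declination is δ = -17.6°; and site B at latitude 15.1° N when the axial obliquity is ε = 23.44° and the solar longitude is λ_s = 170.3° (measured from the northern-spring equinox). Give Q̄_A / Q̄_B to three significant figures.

— Configuration A (φ=+11.7°):
cos H₀ = −tan(+11.7°) tan(-17.600°) = 0.0657, H₀ = 1.5051 rad.
Bracket: H₀ sin φ sin δ + cos φ cos δ sin H₀ = 1.5051×0.20279×-0.30237 + 0.97922×0.95319×0.99784 = -0.092289 + 0.931367 = 0.839078.
Q̄ = (S₀/π) × [bracket] = (1361/π) × 0.839078 = 363.51 W/m².
— Configuration B (φ=+15.1°):
Solar declination: sin δ = sin ε · sin λ_s = sin 23.44° × sin 170.3° = 0.06702, so δ = +3.843°.
cos H₀ = −tan(+15.1°) tan(+3.843°) = -0.0181, H₀ = 1.5889 rad.
Bracket: H₀ sin φ sin δ + cos φ cos δ sin H₀ = 1.5889×0.26050×0.06702 + 0.96547×0.99775×0.99984 = 0.027740 + 0.963144 = 0.990884.
Q̄ = (S₀/π) × [bracket] = (1361/π) × 0.990884 = 429.27 W/m².
Ratio Q̄_A / Q̄_B = 363.51 / 429.27 = 0.8468.

Q̄_A / Q̄_B ≈ 0.847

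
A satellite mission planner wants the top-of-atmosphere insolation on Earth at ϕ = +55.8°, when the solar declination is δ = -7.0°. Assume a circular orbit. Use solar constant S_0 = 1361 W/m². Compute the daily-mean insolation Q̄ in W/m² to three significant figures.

Q̄ ≈ 177 W/m²

cos h₀ = −tan(+55.8°) tan(-7.000°) = 0.1807, h₀ = 1.3891 rad.
Bracket: h₀ sin ϕ sin δ + cos ϕ cos δ sin h₀ = 1.3891×0.82708×-0.12187 + 0.56208×0.99255×0.98354 = -0.140016 + 0.548710 = 0.408694.
Q̄ = (S_0/π) × [bracket] = (1361/π) × 0.408694 = 177.1 W/m².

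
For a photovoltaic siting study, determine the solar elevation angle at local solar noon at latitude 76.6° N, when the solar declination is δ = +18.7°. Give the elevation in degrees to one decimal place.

At local noon the hour angle is zero, so the zenith angle equals |φ − δ| = |+76.6° − (+18.700°)| = 57.900°.
Elevation = 90° − 57.900° = 32.1°.

32.1°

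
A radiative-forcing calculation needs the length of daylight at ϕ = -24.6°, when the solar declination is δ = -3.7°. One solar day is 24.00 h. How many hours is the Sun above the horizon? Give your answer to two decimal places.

12.23 h

cos h₀ = −tan ϕ · tan δ = −tan(-24.6°) × tan(-3.700°) = -0.0296, so h₀ = 1.6004 rad = 91.70°.
Daylight = 2h₀/(2π) × 24.00 h = (1.6004/π) × 24.00 = 12.23 h.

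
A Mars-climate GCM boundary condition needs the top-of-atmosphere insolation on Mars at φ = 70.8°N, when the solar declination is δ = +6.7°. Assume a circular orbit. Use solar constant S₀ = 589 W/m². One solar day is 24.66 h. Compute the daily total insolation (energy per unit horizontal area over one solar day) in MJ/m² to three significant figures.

cos H₀ = −tan(+70.8°) tan(+6.700°) = -0.3373, H₀ = 1.9149 rad.
Bracket: H₀ sin φ sin δ + cos φ cos δ sin H₀ = 1.9149×0.94438×0.11667 + 0.32887×0.99317×0.94138 = 0.210985 + 0.307477 = 0.518462.
Q̄ = (S₀/π) × [bracket] = (589/π) × 0.518462 = 97.204 W/m².
Daily total = Q̄ × 24.66 h × 3600 s/h = 97.204 × 24.66 × 3600 / 10⁶ = 8.629 MJ/m².

8.63 MJ/m²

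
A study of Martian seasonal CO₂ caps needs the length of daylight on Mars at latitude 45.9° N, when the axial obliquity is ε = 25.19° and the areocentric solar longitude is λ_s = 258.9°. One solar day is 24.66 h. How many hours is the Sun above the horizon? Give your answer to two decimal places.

sin δ = sin 25.19° × sin 258.9° = -0.41766, so δ = -24.687°.
cos H₀ = −tan φ · tan δ = −tan(+45.9°) × tan(-24.687°) = 0.4743, so H₀ = 1.0766 rad = 61.68°.
Daylight = 2H₀/(2π) × 24.66 h = (1.0766/π) × 24.66 = 8.45 h.

8.45 h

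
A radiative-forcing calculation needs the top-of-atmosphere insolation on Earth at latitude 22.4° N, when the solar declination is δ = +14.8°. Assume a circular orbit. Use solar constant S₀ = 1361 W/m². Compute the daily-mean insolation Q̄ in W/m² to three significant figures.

cos H₀ = −tan(+22.4°) tan(+14.800°) = -0.1089, H₀ = 1.6799 rad.
Bracket: H₀ sin φ sin δ + cos φ cos δ sin H₀ = 1.6799×0.38107×0.25545 + 0.92455×0.96682×0.99405 = 0.163529 + 0.888555 = 1.052084.
Q̄ = (S₀/π) × [bracket] = (1361/π) × 1.052084 = 455.8 W/m².

Q̄ ≈ 456 W/m²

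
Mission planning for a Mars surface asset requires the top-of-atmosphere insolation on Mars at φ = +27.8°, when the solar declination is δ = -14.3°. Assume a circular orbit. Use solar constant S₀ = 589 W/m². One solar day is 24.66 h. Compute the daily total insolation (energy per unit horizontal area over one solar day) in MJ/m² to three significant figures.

cos H₀ = −tan(+27.8°) tan(-14.300°) = 0.1344, H₀ = 1.4360 rad.
Bracket: H₀ sin φ sin δ + cos φ cos δ sin H₀ = 1.4360×0.46639×-0.24700 + 0.88458×0.96902×0.99093 = -0.165425 + 0.849401 = 0.683976.
Q̄ = (S₀/π) × [bracket] = (589/π) × 0.683976 = 128.23 W/m².
Daily total = Q̄ × 24.66 h × 3600 s/h = 128.23 × 24.66 × 3600 / 10⁶ = 11.38 MJ/m².

11.4 MJ/m²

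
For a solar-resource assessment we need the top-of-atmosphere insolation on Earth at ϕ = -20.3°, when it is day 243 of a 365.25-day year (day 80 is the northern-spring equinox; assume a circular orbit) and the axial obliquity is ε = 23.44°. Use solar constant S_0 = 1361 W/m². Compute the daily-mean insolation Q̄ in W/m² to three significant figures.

Solar longitude: L_s = 360° × (243 − 80)/365.25 = 160.657°.
sin δ = sin 23.44° × sin 160.657° = 0.13176, so δ = +7.571°.
cos h₀ = −tan(-20.3°) tan(+7.571°) = 0.0492, h₀ = 1.5216 rad.
Bracket: h₀ sin ϕ sin δ + cos ϕ cos δ sin h₀ = 1.5216×-0.34694×0.13176 + 0.93789×0.99128×0.99879 = -0.069557 + 0.928587 = 0.859030.
Q̄ = (S_0/π) × [bracket] = (1361/π) × 0.859030 = 372.1 W/m².

Q̄ ≈ 372 W/m²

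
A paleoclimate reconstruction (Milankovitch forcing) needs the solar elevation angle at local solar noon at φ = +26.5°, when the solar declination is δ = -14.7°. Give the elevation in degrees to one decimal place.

At local noon the hour angle is zero, so the zenith angle equals |φ − δ| = |+26.5° − (-14.700°)| = 41.200°.
Elevation = 90° − 41.200° = 48.8°.

48.8°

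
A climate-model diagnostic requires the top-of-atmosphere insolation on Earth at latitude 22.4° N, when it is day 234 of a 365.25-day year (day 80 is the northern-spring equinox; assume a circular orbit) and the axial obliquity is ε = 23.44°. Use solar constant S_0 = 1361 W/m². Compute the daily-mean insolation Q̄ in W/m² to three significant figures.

Q̄ ≈ 443 W/m²

Solar longitude: L_s = 360° × (234 − 80)/365.25 = 151.786°.
sin δ = sin 23.44° × sin 151.786° = 0.18806, so δ = +10.839°.
cos h₀ = −tan(+22.4°) tan(+10.839°) = -0.0789, h₀ = 1.6498 rad.
Bracket: h₀ sin ϕ sin δ + cos ϕ cos δ sin h₀ = 1.6498×0.38107×0.18806 + 0.92455×0.98216×0.99688 = 0.118231 + 0.905223 = 1.023454.
Q̄ = (S_0/π) × [bracket] = (1361/π) × 1.023454 = 443.4 W/m².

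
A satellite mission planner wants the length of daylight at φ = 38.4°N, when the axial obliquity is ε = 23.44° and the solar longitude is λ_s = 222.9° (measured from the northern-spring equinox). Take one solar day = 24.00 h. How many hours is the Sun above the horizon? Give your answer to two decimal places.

Solar declination: sin δ = sin ε · sin λ_s = sin 23.44° × sin 222.9° = -0.27078, so δ = -15.711°.
cos H₀ = −tan φ · tan δ = −tan(+38.4°) × tan(-15.711°) = 0.2229, so H₀ = 1.3460 rad = 77.12°.
Daylight = 2H₀/(2π) × 24.00 h = (1.3460/π) × 24.00 = 10.28 h.

10.28 h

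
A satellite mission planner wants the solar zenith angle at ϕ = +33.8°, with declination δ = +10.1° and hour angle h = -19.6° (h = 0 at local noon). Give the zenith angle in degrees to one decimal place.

θ_z = 29.7°

cos θ_z = sin ϕ sin δ + cos ϕ cos δ cos h = 0.097556 + 0.770704 = 0.868260.
θ_z = arccos(0.868260) = 29.7°.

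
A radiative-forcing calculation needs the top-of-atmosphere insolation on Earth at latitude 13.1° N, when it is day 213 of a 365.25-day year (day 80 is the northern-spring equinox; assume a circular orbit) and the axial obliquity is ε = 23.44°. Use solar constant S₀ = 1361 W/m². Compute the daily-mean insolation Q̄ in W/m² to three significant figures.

Solar longitude: λ_s = 360° × (213 − 80)/365.25 = 131.088°.
sin δ = sin 23.44° × sin 131.088° = 0.29981, so δ = +17.446°.
cos H₀ = −tan(+13.1°) tan(+17.446°) = -0.0731, H₀ = 1.6440 rad.
Bracket: H₀ sin φ sin δ + cos φ cos δ sin H₀ = 1.6440×0.22665×0.29981 + 0.97398×0.95400×0.99732 = 0.111713 + 0.926687 = 1.038400.
Q̄ = (S₀/π) × [bracket] = (1361/π) × 1.038400 = 449.9 W/m².

Q̄ ≈ 450 W/m²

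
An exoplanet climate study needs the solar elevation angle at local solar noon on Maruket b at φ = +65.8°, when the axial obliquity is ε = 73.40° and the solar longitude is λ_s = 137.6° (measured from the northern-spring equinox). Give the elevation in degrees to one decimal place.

64.5°

Solar declination: sin δ = sin ε · sin λ_s = sin 73.40° × sin 137.6° = 0.64620, so δ = +40.256°.
At local noon the hour angle is zero, so the zenith angle equals |φ − δ| = |+65.8° − (+40.256°)| = 25.544°.
Elevation = 90° − 25.544° = 64.5°.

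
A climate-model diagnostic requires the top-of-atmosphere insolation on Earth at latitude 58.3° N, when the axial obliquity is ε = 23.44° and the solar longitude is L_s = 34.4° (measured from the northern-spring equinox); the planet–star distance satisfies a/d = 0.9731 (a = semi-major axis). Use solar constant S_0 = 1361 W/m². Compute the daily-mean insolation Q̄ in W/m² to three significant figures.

Q̄ ≈ 348 W/m²

Solar declination: sin δ = sin ε · sin L_s = sin 23.44° × sin 34.4° = 0.22474, so δ = +12.987°.
cos h₀ = −tan(+58.3°) tan(+12.987°) = -0.3734, h₀ = 1.9535 rad.
Bracket: h₀ sin ϕ sin δ + cos ϕ cos δ sin h₀ = 1.9535×0.85081×0.22474 + 0.52547×0.97442×0.92766 = 0.373531 + 0.474988 = 0.848519.
Inverse-square distance factor (a/d)² = 0.9731² = 0.946924.
Q̄ = (S_0/π) × 0.946924 × [bracket] = (1361/π) × 0.946924 × 0.848519 = 348.1 W/m².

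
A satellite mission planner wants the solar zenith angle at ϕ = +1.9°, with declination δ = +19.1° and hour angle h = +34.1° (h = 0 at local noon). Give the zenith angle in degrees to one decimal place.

θ_z = 37.5°

cos θ_z = sin ϕ sin δ + cos ϕ cos δ cos h = 0.010849 + 0.782045 = 0.792894.
θ_z = arccos(0.792894) = 37.5°.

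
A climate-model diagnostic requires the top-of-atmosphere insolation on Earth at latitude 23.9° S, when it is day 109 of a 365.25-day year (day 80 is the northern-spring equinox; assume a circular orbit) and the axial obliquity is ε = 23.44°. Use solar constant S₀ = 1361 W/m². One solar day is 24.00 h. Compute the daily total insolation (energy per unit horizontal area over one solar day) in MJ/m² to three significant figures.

Solar longitude: λ_s = 360° × (109 − 80)/365.25 = 28.583°.
sin δ = sin 23.44° × sin 28.583° = 0.19032, so δ = +10.971°.
cos H₀ = −tan(-23.9°) tan(+10.971°) = 0.0859, H₀ = 1.4848 rad.
Bracket: H₀ sin φ sin δ + cos φ cos δ sin H₀ = 1.4848×-0.40514×0.19032 + 0.91425×0.98172×0.99630 = -0.114487 + 0.894217 = 0.779730.
Q̄ = (S₀/π) × [bracket] = (1361/π) × 0.779730 = 337.79 W/m².
Daily total = Q̄ × 24.00 h × 3600 s/h = 337.79 × 24.00 × 3600 / 10⁶ = 29.19 MJ/m².

29.2 MJ/m²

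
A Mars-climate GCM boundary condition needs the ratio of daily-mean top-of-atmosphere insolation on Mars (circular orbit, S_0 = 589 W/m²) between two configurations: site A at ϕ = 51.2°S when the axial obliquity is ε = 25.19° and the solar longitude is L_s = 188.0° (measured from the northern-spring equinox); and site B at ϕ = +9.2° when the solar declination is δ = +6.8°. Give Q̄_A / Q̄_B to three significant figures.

— Configuration A (ϕ=-51.2°):
Solar declination: sin δ = sin ε · sin L_s = sin 25.19° × sin 188.0° = -0.05924, so δ = -3.396°.
cos h₀ = −tan(-51.2°) tan(-3.396°) = -0.0738, h₀ = 1.6447 rad.
Bracket: h₀ sin ϕ sin δ + cos ϕ cos δ sin h₀ = 1.6447×-0.77934×-0.05924 + 0.62660×0.99824×0.99727 = 0.075933 + 0.623790 = 0.699723.
Q̄ = (S_0/π) × [bracket] = (589/π) × 0.699723 = 131.19 W/m².
— Configuration B (ϕ=+9.2°):
cos h₀ = −tan(+9.2°) tan(+6.800°) = -0.0193, h₀ = 1.5901 rad.
Bracket: h₀ sin ϕ sin δ + cos ϕ cos δ sin h₀ = 1.5901×0.15988×0.11840 + 0.98714×0.99297×0.99981 = 0.030100 + 0.980014 = 1.010114.
Q̄ = (S_0/π) × [bracket] = (589/π) × 1.010114 = 189.38 W/m².
Ratio Q̄_A / Q̄_B = 131.19 / 189.38 = 0.6927.

Q̄_A / Q̄_B ≈ 0.693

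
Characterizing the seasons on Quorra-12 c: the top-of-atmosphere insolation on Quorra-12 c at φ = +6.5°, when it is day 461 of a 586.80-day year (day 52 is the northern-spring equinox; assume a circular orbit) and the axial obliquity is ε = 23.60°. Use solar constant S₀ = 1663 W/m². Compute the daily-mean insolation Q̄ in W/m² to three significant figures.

Q̄ ≈ 452 W/m²

Solar longitude: λ_s = 360° × (461 − 52)/586.80 = 250.920°.
sin δ = sin 23.60° × sin 250.920° = -0.37836, so δ = -22.232°.
cos H₀ = −tan(+6.5°) tan(-22.232°) = 0.0466, H₀ = 1.5242 rad.
Bracket: H₀ sin φ sin δ + cos φ cos δ sin H₀ = 1.5242×0.11320×-0.37836 + 0.99357×0.92566×0.99892 = -0.065282 + 0.918715 = 0.853433.
Q̄ = (S₀/π) × [bracket] = (1663/π) × 0.853433 = 451.8 W/m².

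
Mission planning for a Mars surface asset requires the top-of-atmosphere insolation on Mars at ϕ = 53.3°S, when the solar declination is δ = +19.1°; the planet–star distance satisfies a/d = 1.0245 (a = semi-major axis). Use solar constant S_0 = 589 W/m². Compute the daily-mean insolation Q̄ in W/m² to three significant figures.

Q̄ ≈ 42.3 W/m²

cos h₀ = −tan(-53.3°) tan(+19.100°) = 0.4646, h₀ = 1.0876 rad.
Bracket: h₀ sin ϕ sin δ + cos ϕ cos δ sin h₀ = 1.0876×-0.80178×0.32722 + 0.59763×0.94495×0.88554 = -0.285341 + 0.500091 = 0.214750.
Inverse-square distance factor (a/d)² = 1.0245² = 1.049600.
Q̄ = (S_0/π) × 1.049600 × [bracket] = (589/π) × 1.049600 × 0.214750 = 42.26 W/m².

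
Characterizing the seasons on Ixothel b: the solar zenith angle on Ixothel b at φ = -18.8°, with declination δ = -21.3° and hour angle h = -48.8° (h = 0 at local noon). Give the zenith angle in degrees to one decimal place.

cos θ_z = sin φ sin δ + cos φ cos δ cos h = 0.117063 + 0.580954 = 0.698017.
θ_z = arccos(0.698017) = 45.7°.

θ_z = 45.7°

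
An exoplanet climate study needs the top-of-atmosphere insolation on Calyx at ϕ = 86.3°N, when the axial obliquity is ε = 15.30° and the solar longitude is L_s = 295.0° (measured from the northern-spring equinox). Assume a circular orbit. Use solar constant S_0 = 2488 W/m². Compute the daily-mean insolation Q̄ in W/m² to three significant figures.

Solar declination: sin δ = sin ε · sin L_s = sin 15.30° × sin 295.0° = -0.23915, so δ = -13.836°.
cos h₀ = −tan(+86.3°) tan(-13.836°) = 3.8087 ≥ 1 ⇒ polar night, h₀ = 0 and Q̄ = 0.

Q̄ ≈ 0.00 W/m²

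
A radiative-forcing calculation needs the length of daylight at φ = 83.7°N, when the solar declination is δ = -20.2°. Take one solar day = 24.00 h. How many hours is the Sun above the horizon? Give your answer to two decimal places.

cos H₀ = −tan φ · tan δ = 3.3327 ≥ 1, so the Sun never rises (polar night) and H₀ = 0.
Daylight = 2H₀/(2π) × 24.00 h = (0.0000/π) × 24.00 = 0.00 h.

0.00 h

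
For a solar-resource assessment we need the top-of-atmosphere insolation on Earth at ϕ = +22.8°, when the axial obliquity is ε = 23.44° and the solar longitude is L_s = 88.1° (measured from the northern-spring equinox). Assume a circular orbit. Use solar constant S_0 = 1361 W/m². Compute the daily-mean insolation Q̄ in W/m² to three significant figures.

Solar declination: sin δ = sin ε · sin L_s = sin 23.44° × sin 88.1° = 0.39757, so δ = +23.426°.
cos h₀ = −tan(+22.8°) tan(+23.426°) = -0.1821, h₀ = 1.7540 rad.
Bracket: h₀ sin ϕ sin δ + cos ϕ cos δ sin h₀ = 1.7540×0.38752×0.39757 + 0.92186×0.91757×0.98327 = 0.270232 + 0.831720 = 1.101952.
Q̄ = (S_0/π) × [bracket] = (1361/π) × 1.101952 = 477.4 W/m².

Q̄ ≈ 477 W/m²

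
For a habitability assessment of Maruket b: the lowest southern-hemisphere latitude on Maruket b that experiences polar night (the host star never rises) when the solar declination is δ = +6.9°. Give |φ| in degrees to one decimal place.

Polar night requires cos H₀ = −tan φ tan δ ≥ 1, i.e. tan φ tan δ ≤ −1.
The boundary is |tan φ| · |tan δ| = 1, so |φ| = 90° − |δ| = 90° − 6.9° = 83.1° in the southern hemisphere.

|φ| = 83.1°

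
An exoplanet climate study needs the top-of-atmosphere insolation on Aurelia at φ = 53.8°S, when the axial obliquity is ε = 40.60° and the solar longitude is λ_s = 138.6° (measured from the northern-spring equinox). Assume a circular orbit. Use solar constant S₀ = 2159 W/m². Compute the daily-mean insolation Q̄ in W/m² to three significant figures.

Solar declination: sin δ = sin ε · sin λ_s = sin 40.60° × sin 138.6° = 0.43036, so δ = +25.491°.
cos H₀ = −tan(-53.8°) tan(+25.491°) = 0.6514, H₀ = 0.8613 rad.
Bracket: H₀ sin φ sin δ + cos φ cos δ sin H₀ = 0.8613×-0.80696×0.43036 + 0.59061×0.90266×0.75871 = -0.299115 + 0.404483 = 0.105368.
Q̄ = (S₀/π) × [bracket] = (2159/π) × 0.105368 = 72.41 W/m².

Q̄ ≈ 72.4 W/m²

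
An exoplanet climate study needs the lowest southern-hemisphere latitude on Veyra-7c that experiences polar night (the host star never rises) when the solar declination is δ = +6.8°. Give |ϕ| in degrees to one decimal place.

|ϕ| = 83.2°

Polar night requires cos h₀ = −tan ϕ tan δ ≥ 1, i.e. tan ϕ tan δ ≤ −1.
The boundary is |tan ϕ| · |tan δ| = 1, so |ϕ| = 90° − |δ| = 90° − 6.8° = 83.2° in the southern hemisphere.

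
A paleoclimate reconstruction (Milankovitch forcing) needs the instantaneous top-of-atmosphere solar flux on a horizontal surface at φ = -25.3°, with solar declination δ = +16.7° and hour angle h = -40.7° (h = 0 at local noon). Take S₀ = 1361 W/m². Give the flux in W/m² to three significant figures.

cos θ_z = sin φ sin δ + cos φ cos δ cos h = -0.122806 + 0.656507 = 0.533701.
Flux = S₀ · cos θ_z = 1361 × 0.533701 = 726.4 W/m².

726 W/m²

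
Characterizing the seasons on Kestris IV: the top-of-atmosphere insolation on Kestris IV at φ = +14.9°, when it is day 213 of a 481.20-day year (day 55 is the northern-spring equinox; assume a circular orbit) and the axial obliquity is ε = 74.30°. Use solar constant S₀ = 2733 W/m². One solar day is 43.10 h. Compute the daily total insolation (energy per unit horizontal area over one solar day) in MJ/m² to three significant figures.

122 MJ/m²

Solar longitude: λ_s = 360° × (213 − 55)/481.20 = 118.204°.
sin δ = sin 74.30° × sin 118.204° = 0.84839, so δ = +58.037°.
cos H₀ = −tan(+14.9°) tan(+58.037°) = -0.4264, H₀ = 2.0113 rad.
Bracket: H₀ sin φ sin δ + cos φ cos δ sin H₀ = 2.0113×0.25713×0.84839 + 0.96638×0.52938×0.90452 = 0.438758 + 0.462736 = 0.901494.
Q̄ = (S₀/π) × [bracket] = (2733/π) × 0.901494 = 784.25 W/m².
Daily total = Q̄ × 43.10 h × 3600 s/h = 784.25 × 43.10 × 3600 / 10⁶ = 121.7 MJ/m².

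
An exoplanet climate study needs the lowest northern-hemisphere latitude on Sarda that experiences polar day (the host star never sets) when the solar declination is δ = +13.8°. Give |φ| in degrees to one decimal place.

|φ| = 76.2°

Polar day requires cos H₀ = −tan φ tan δ ≤ −1, i.e. tan φ tan δ ≥ 1.
The boundary is |tan φ| · |tan δ| = 1, so |φ| = 90° − |δ| = 90° − 13.8° = 76.2° in the northern hemisphere.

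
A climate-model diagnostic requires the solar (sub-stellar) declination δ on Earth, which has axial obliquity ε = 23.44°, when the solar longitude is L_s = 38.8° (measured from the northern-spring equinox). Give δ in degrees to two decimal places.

δ = +14.43°

sin δ = sin ε · sin L_s = sin 23.44° × sin 38.8° = 0.249256.
δ = arcsin(0.249256) = +14.43°.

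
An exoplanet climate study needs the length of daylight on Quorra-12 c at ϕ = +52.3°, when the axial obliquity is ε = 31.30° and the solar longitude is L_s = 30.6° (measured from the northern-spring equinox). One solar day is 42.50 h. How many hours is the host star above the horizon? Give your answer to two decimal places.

Solar declination: sin δ = sin ε · sin L_s = sin 31.30° × sin 30.6° = 0.26446, so δ = +15.335°.
cos h₀ = −tan ϕ · tan δ = −tan(+52.3°) × tan(+15.335°) = -0.3548, so h₀ = 1.9335 rad = 110.78°.
Daylight = 2h₀/(2π) × 42.50 h = (1.9335/π) × 42.50 = 26.16 h.

26.16 h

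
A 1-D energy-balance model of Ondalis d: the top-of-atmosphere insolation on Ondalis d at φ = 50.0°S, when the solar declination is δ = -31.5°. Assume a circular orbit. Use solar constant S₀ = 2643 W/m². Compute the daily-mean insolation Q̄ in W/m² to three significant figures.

cos H₀ = −tan(-50.0°) tan(-31.500°) = -0.7303, H₀ = 2.3896 rad.
Bracket: H₀ sin φ sin δ + cos φ cos δ sin H₀ = 2.3896×-0.76604×-0.52250 + 0.64279×0.85264×0.68312 = 0.956451 + 0.374397 = 1.330848.
Q̄ = (S₀/π) × [bracket] = (2643/π) × 1.330848 = 1120 W/m².

Q̄ ≈ 1.12e+03 W/m²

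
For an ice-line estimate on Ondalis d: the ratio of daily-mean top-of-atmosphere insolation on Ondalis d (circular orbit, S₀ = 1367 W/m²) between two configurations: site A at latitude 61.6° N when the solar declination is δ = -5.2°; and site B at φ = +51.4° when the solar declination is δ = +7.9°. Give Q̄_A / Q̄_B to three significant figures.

Q̄_A / Q̄_B ≈ 0.446

— Configuration A (φ=+61.6°):
cos H₀ = −tan(+61.6°) tan(-5.200°) = 0.1683, H₀ = 1.4017 rad.
Bracket: H₀ sin φ sin δ + cos φ cos δ sin H₀ = 1.4017×0.87965×-0.09063 + 0.47562×0.99588×0.98573 = -0.111747 + 0.466901 = 0.355154.
Q̄ = (S₀/π) × [bracket] = (1367/π) × 0.355154 = 154.54 W/m².
— Configuration B (φ=+51.4°):
cos H₀ = −tan(+51.4°) tan(+7.900°) = -0.1738, H₀ = 1.7455 rad.
Bracket: H₀ sin φ sin δ + cos φ cos δ sin H₀ = 1.7455×0.78152×0.13744 + 0.62388×0.99051×0.98478 = 0.187488 + 0.608554 = 0.796042.
Q̄ = (S₀/π) × [bracket] = (1367/π) × 0.796042 = 346.38 W/m².
Ratio Q̄_A / Q̄_B = 154.54 / 346.38 = 0.4462.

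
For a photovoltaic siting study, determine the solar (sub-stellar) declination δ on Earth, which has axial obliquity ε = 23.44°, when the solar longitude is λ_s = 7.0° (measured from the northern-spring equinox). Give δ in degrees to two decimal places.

sin δ = sin ε · sin λ_s = sin 23.44° × sin 7.0° = 0.048478.
δ = arcsin(0.048478) = +2.78°.

δ = +2.78°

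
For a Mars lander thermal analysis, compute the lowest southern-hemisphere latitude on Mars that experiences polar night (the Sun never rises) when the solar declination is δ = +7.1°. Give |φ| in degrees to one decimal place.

Polar night requires cos H₀ = −tan φ tan δ ≥ 1, i.e. tan φ tan δ ≤ −1.
The boundary is |tan φ| · |tan δ| = 1, so |φ| = 90° − |δ| = 90° − 7.1° = 82.9° in the southern hemisphere.

|φ| = 82.9°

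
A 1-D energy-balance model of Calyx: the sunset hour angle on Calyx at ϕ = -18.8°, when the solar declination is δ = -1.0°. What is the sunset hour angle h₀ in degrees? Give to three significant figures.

cos h₀ = −tan ϕ · tan δ = −tan(-18.8°) × tan(-1.000°) = -0.0059, so h₀ = 1.5767 rad = 90.34°.

h₀ = 90.3°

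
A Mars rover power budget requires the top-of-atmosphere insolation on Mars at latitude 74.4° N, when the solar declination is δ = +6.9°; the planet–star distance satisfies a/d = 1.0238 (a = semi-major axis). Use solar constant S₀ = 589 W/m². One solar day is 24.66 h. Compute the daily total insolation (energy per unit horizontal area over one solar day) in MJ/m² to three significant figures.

8.27 MJ/m²

cos H₀ = −tan(+74.4°) tan(+6.900°) = -0.4334, H₀ = 2.0191 rad.
Bracket: H₀ sin φ sin δ + cos φ cos δ sin H₀ = 2.0191×0.96316×0.12014 + 0.26892×0.99276×0.90119 = 0.233638 + 0.240593 = 0.474231.
Inverse-square distance factor (a/d)² = 1.0238² = 1.048166.
Q̄ = (S₀/π) × 1.048166 × [bracket] = (589/π) × 1.048166 × 0.474231 = 93.193 W/m².
Daily total = Q̄ × 24.66 h × 3600 s/h = 93.193 × 24.66 × 3600 / 10⁶ = 8.273 MJ/m².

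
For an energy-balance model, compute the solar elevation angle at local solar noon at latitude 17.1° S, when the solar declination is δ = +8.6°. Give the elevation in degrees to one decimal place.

64.3°

At local noon the hour angle is zero, so the zenith angle equals |φ − δ| = |-17.1° − (+8.600°)| = 25.700°.
Elevation = 90° − 25.700° = 64.3°.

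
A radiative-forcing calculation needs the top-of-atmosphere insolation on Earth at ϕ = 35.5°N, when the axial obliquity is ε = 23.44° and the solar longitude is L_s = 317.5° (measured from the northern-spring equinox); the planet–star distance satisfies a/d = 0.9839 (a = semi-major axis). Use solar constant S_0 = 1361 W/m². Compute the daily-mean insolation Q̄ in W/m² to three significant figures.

Solar declination: sin δ = sin ε · sin L_s = sin 23.44° × sin 317.5° = -0.26874, so δ = -15.589°.
cos h₀ = −tan(+35.5°) tan(-15.589°) = 0.1990, h₀ = 1.3704 rad.
Bracket: h₀ sin ϕ sin δ + cos ϕ cos δ sin h₀ = 1.3704×0.58070×-0.26874 + 0.81412×0.96321×0.98000 = -0.213861 + 0.768485 = 0.554624.
Inverse-square distance factor (a/d)² = 0.9839² = 0.968059.
Q̄ = (S_0/π) × 0.968059 × [bracket] = (1361/π) × 0.968059 × 0.554624 = 232.6 W/m².

Q̄ ≈ 233 W/m²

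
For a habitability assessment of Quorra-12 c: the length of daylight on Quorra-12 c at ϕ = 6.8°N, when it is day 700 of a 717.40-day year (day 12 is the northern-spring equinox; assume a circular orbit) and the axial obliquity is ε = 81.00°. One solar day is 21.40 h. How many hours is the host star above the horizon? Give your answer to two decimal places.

Solar longitude: L_s = 360° × (700 − 12)/717.40 = 345.247°.
sin δ = sin 81.00° × sin 345.247° = -0.25152, so δ = -14.568°.
cos h₀ = −tan ϕ · tan δ = −tan(+6.8°) × tan(-14.568°) = 0.0310, so h₀ = 1.5398 rad = 88.22°.
Daylight = 2h₀/(2π) × 21.40 h = (1.5398/π) × 21.40 = 10.49 h.

10.49 h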